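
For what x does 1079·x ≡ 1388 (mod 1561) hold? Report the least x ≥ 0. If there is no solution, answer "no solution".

457

First find gcd(1079, 1561):
1561 = 1·1079 + 482
1079 = 2·482 + 115
482 = 4·115 + 22
115 = 5·22 + 5
22 = 4·5 + 2
5 = 2·2 + 1
2 = 2·1 + 0
gcd = 1, so a unique solution mod 1561 exists.
Back-substitute for the Bézout coefficients:
1 = 5 − 2·2
1 = −2·22 + 9·5
1 = 9·115 − 47·22
1 = −47·482 + 197·115
1 = 197·1079 − 441·482
1 = −441·1561 + 638·1079
So 1079·(638) ≡ 1 (mod 1561), giving 1079⁻¹ ≡ 638.
x ≡ 1079⁻¹·1388 ≡ 638·1388 ≡ 457 (mod 1561).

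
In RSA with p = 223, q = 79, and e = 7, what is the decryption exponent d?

φ(n) = (p−1)(q−1) = 222·78 = 17316.
Need d with 7·d ≡ 1 (mod 17316). Apply the extended Euclidean algorithm:
17316 = 2473×7 + 5
7 = 1×5 + 2
5 = 2×2 + 1
2 = 2×1 + 0
Back-substitute:
1 = 5 − 2·2
1 = −2·7 + 3·5
1 = 3·17316 − 7421·7
So 7·(-7421) ≡ 1 (mod 17316), hence d ≡ -7421 ≡ 9895 (mod 17316).

9895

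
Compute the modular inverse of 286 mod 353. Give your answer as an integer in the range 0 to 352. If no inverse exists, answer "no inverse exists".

Run Euclid on (353, 286):
353 = 1·286 + 67
286 = 4·67 + 18
67 = 3·18 + 13
18 = 1·13 + 5
13 = 2·5 + 3
5 = 1·3 + 2
3 = 1·2 + 1
2 = 2·1 + 0
Since gcd(286, 353) = 1, back-substitute to write 1 as a combination:
1 = 3 − 2
1 = −5 + 2·3
1 = 2·13 − 5·5
1 = −5·18 + 7·13
1 = 7·67 − 26·18
1 = −26·286 + 111·67
1 = 111·353 − 137·286
Hence 286⁻¹ ≡ -137 ≡ 216 (mod 353).

216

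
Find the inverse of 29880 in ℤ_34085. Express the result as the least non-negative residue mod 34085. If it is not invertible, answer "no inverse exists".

no inverse exists

Compute gcd(29880, 34085):
34085 = 1×29880 + 4205
29880 = 7×4205 + 445
4205 = 9×445 + 200
445 = 2×200 + 45
200 = 4×45 + 20
45 = 2×20 + 5
20 = 4×5 + 0
gcd(29880, 34085) = 5 ≠ 1, so 29880 has no multiplicative inverse modulo 34085.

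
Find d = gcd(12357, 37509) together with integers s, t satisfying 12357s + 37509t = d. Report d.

3

Repeated division:
37509 = 3×12357 + 438
12357 = 28×438 + 93
438 = 4×93 + 66
93 = 1×66 + 27
66 = 2×27 + 12
27 = 2×12 + 3
12 = 4×3 + 0
gcd(12357, 37509) = 3.
Working backward:
3 = 27 − 2·12
3 = −2·66 + 5·27
3 = 5·93 − 7·66
3 = −7·438 + 33·93
3 = 33·12357 − 931·438
3 = −931·37509 + 2826·12357
So 3 = (-931)·37509 + (2826)·12357.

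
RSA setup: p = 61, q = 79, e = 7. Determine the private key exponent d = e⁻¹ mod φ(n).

3343

φ(n) = (p−1)(q−1) = 60·78 = 4680.
Need d with 7·d ≡ 1 (mod 4680). Apply the extended Euclidean algorithm:
4680 = 668*7 + 4
7 = 1*4 + 3
4 = 1*3 + 1
3 = 3*1 + 0
Back-substitute:
1 = 4 − 3
1 = −7 + 2·4
1 = 2·4680 − 1337·7
So 7·(-1337) ≡ 1 (mod 4680), hence d ≡ -1337 ≡ 3343 (mod 4680).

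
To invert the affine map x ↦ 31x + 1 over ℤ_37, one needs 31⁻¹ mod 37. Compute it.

Extended Euclidean algorithm:
37 = 1×31 + 6
31 = 5×6 + 1
6 = 6×1 + 0
gcd = 1, so the inverse exists. Back-substitute:
1 = 31 − 5·6
1 = −5·37 + 6·31
So 31·6 ≡ 1 (mod 37).

6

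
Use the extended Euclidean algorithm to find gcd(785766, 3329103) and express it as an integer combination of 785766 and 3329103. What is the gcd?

3

Euclidean algorithm:
3329103 = 4*785766 + 186039
785766 = 4*186039 + 41610
186039 = 4*41610 + 19599
41610 = 2*19599 + 2412
19599 = 8*2412 + 303
2412 = 7*303 + 291
303 = 1*291 + 12
291 = 24*12 + 3
12 = 4*3 + 0
gcd(785766, 3329103) = 3.
Working backward:
3 = 291 − 24·12
3 = −24·303 + 25·291
3 = 25·2412 − 199·303
3 = −199·19599 + 1617·2412
3 = 1617·41610 − 3433·19599
3 = −3433·186039 + 15349·41610
3 = 15349·785766 − 64829·186039
3 = −64829·3329103 + 274665·785766
So 3 = (-64829)·3329103 + (274665)·785766.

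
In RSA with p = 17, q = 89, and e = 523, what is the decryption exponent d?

35

φ(n) = (p−1)(q−1) = 16·88 = 1408.
Need d with 523·d ≡ 1 (mod 1408). Apply the extended Euclidean algorithm:
1408 = 2*523 + 362
523 = 1*362 + 161
362 = 2*161 + 40
161 = 4*40 + 1
40 = 40*1 + 0
Back-substitute:
1 = 161 − 4·40
1 = −4·362 + 9·161
1 = 9·523 − 13·362
1 = −13·1408 + 35·523
So 523·35 ≡ 1 (mod 1408), hence d = 35.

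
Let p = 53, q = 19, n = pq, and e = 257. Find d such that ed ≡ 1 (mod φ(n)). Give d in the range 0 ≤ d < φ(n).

φ(n) = (p−1)(q−1) = 52·18 = 936.
Need d with 257·d ≡ 1 (mod 936). Apply the extended Euclidean algorithm:
936 = 3×257 + 165
257 = 1×165 + 92
165 = 1×92 + 73
92 = 1×73 + 19
73 = 3×19 + 16
19 = 1×16 + 3
16 = 5×3 + 1
3 = 3×1 + 0
Back-substitute:
1 = 16 − 5·3
1 = −5·19 + 6·16
1 = 6·73 − 23·19
1 = −23·92 + 29·73
1 = 29·165 − 52·92
1 = −52·257 + 81·165
1 = 81·936 − 295·257
So 257·(-295) ≡ 1 (mod 936), hence d ≡ -295 ≡ 641 (mod 936).

641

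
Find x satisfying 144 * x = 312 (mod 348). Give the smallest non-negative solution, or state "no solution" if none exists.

First find gcd(144, 348):
348 = 2×144 + 60
144 = 2×60 + 24
60 = 2×24 + 12
24 = 2×12 + 0
gcd = 12 and 12 | 312, so solutions exist. Divide through by 12: 12x ≡ 26 (mod 29).
Now find 12⁻¹ mod 29:
29 = 2*12 + 5
12 = 2*5 + 2
5 = 2*2 + 1
2 = 2*1 + 0
Back-substitute:
1 = 5 − 2·2
1 = −2·12 + 5·5
1 = 5·29 − 12·12
So 12·(-12) ≡ 1 (mod 29), i.e. 12⁻¹ ≡ 17.
Then x ≡ 17·26 ≡ 7 (mod 29); the smallest non-negative solution is x = 7.

7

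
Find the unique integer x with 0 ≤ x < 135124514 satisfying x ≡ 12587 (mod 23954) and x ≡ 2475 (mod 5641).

13642413

Write x = 12587 + 23954·k. Then 23954·k ≡ 2475 − 12587 ≡ 1170 (mod 5641).
Need 23954⁻¹ mod 5641. Extended Euclid on (5641, 1390):
5641 = 4×1390 + 81
1390 = 17×81 + 13
81 = 6×13 + 3
13 = 4×3 + 1
3 = 3×1 + 0
Back-substitute:
1 = 13 − 4·3
1 = −4·81 + 25·13
1 = 25·1390 − 429·81
1 = −429·5641 + 1741·1390
23954⁻¹ ≡ 1741 (mod 5641), so k ≡ 1741·1170 ≡ 569 (mod 5641).
x = 12587 + 23954·569 = 13642413.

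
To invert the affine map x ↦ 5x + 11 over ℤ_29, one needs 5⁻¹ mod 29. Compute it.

6

Apply the Euclidean algorithm to 29 and 5:
29 = 5*5 + 4
5 = 1*4 + 1
4 = 4*1 + 0
The gcd is 1. Working backward:
1 = 5 − 4
1 = −29 + 6·5
So 5·6 ≡ 1 (mod 29).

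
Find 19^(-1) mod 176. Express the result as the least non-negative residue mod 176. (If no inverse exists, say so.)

Extended Euclidean algorithm:
176 = 9×19 + 5
19 = 3×5 + 4
5 = 1×4 + 1
4 = 4×1 + 0
Since gcd(19, 176) = 1, back-substitute to write 1 as a combination:
1 = 5 − 4
1 = −19 + 4·5
1 = 4·176 − 37·19
Hence 19⁻¹ ≡ -37 ≡ 139 (mod 176).

139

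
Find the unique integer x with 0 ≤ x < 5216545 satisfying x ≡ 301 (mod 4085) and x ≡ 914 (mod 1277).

4918641

Write x = 301 + 4085·k. Then 4085·k ≡ 914 − 301 ≡ 613 (mod 1277).
Need 4085⁻¹ mod 1277. Extended Euclid on (1277, 254):
1277 = 5*254 + 7
254 = 36*7 + 2
7 = 3*2 + 1
2 = 2*1 + 0
Back-substitute:
1 = 7 − 3·2
1 = −3·254 + 109·7
1 = 109·1277 − 548·254
4085⁻¹ ≡ 729 (mod 1277), so k ≡ 729·613 ≡ 1204 (mod 1277).
x = 301 + 4085·1204 = 4918641.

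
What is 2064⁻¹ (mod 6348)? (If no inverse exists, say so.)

Euclidean algorithm on 6348, 2064:
6348 = 3×2064 + 156
2064 = 13×156 + 36
156 = 4×36 + 12
36 = 3×12 + 0
Since gcd = 12 > 1, 2064 is not a unit mod 6348.

no inverse exists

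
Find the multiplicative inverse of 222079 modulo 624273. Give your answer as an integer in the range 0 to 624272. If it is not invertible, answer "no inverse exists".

no inverse exists

Euclidean algorithm on 624273, 222079:
624273 = 2·222079 + 180115
222079 = 1·180115 + 41964
180115 = 4·41964 + 12259
41964 = 3·12259 + 5187
12259 = 2·5187 + 1885
5187 = 2·1885 + 1417
1885 = 1·1417 + 468
1417 = 3·468 + 13
468 = 36·13 + 0
Since gcd = 13 > 1, 222079 is not a unit mod 624273.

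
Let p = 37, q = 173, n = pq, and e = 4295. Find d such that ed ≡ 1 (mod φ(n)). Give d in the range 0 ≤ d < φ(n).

4919

φ(n) = (p−1)(q−1) = 36·172 = 6192.
Need d with 4295·d ≡ 1 (mod 6192). Apply the extended Euclidean algorithm:
6192 = 1·4295 + 1897
4295 = 2·1897 + 501
1897 = 3·501 + 394
501 = 1·394 + 107
394 = 3·107 + 73
107 = 1·73 + 34
73 = 2·34 + 5
34 = 6·5 + 4
5 = 1·4 + 1
4 = 4·1 + 0
Back-substitute:
1 = 5 − 4
1 = −34 + 7·5
1 = 7·73 − 15·34
1 = −15·107 + 22·73
1 = 22·394 − 81·107
1 = −81·501 + 103·394
1 = 103·1897 − 390·501
1 = −390·4295 + 883·1897
1 = 883·6192 − 1273·4295
So 4295·(-1273) ≡ 1 (mod 6192), hence d ≡ -1273 ≡ 4919 (mod 6192).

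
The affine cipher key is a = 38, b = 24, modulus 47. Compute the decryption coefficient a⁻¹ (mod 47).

gcd(47, 38) by repeated division:
47 = 1·38 + 9
38 = 4·9 + 2
9 = 4·2 + 1
2 = 2·1 + 0
gcd = 1, so the inverse exists. Back-substitute:
1 = 9 − 4·2
1 = −4·38 + 17·9
1 = 17·47 − 21·38
Thus 38·(-21) ≡ 1 (mod 47); reducing, -21 mod 47 = 26.

26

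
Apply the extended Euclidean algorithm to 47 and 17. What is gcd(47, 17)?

Euclidean algorithm:
47 = 2·17 + 13
17 = 1·13 + 4
13 = 3·4 + 1
4 = 4·1 + 0
gcd(47, 17) = 1.
Back-substituting:
1 = 13 − 3·4
1 = −3·17 + 4·13
1 = 4·47 − 11·17
So 1 = (4)·47 + (-11)·17.

1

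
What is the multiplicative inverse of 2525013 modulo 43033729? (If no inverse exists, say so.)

Run Euclid on (43033729, 2525013):
43033729 = 17×2525013 + 108508
2525013 = 23×108508 + 29329
108508 = 3×29329 + 20521
29329 = 1×20521 + 8808
20521 = 2×8808 + 2905
8808 = 3×2905 + 93
2905 = 31×93 + 22
93 = 4×22 + 5
22 = 4×5 + 2
5 = 2×2 + 1
2 = 2×1 + 0
Since gcd(2525013, 43033729) = 1, back-substitute to write 1 as a combination:
1 = 5 − 2·2
1 = −2·22 + 9·5
1 = 9·93 − 38·22
1 = −38·2905 + 1187·93
1 = 1187·8808 − 3599·2905
1 = −3599·20521 + 8385·8808
1 = 8385·29329 − 11984·20521
1 = −11984·108508 + 44337·29329
1 = 44337·2525013 − 1031735·108508
1 = −1031735·43033729 + 17583832·2525013
So 2525013·17583832 ≡ 1 (mod 43033729).

17583832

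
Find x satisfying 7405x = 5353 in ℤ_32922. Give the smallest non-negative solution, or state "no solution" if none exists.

First find gcd(7405, 32922):
32922 = 4×7405 + 3302
7405 = 2×3302 + 801
3302 = 4×801 + 98
801 = 8×98 + 17
98 = 5×17 + 13
17 = 1×13 + 4
13 = 3×4 + 1
4 = 4×1 + 0
gcd = 1, so a unique solution mod 32922 exists.
Back-substitute for the Bézout coefficients:
1 = 13 − 3·4
1 = −3·17 + 4·13
1 = 4·98 − 23·17
1 = −23·801 + 188·98
1 = 188·3302 − 775·801
1 = −775·7405 + 1738·3302
1 = 1738·32922 − 7727·7405
So 7405·(-7727) ≡ 1 (mod 32922), giving 7405⁻¹ ≡ 25195.
x ≡ 7405⁻¹·5353 ≡ 25195·5353 ≡ 20323 (mod 32922).

20323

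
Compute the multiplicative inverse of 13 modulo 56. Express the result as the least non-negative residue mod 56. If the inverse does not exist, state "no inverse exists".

13

Extended Euclidean algorithm:
56 = 4×13 + 4
13 = 3×4 + 1
4 = 4×1 + 0
Since gcd(13, 56) = 1, back-substitute to write 1 as a combination:
1 = 13 − 3·4
1 = −3·56 + 13·13
So 13·13 ≡ 1 (mod 56).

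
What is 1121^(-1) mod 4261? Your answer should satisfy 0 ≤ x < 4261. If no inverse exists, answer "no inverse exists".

707

Apply the Euclidean algorithm to 4261 and 1121:
4261 = 3*1121 + 898
1121 = 1*898 + 223
898 = 4*223 + 6
223 = 37*6 + 1
6 = 6*1 + 0
The gcd is 1. Working backward:
1 = 223 − 37·6
1 = −37·898 + 149·223
1 = 149·1121 − 186·898
1 = −186·4261 + 707·1121
So 1121·707 ≡ 1 (mod 4261).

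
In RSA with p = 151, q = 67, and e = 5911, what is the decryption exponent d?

φ(n) = (p−1)(q−1) = 150·66 = 9900.
Need d with 5911·d ≡ 1 (mod 9900). Apply the extended Euclidean algorithm:
9900 = 1·5911 + 3989
5911 = 1·3989 + 1922
3989 = 2·1922 + 145
1922 = 13·145 + 37
145 = 3·37 + 34
37 = 1·34 + 3
34 = 11·3 + 1
3 = 3·1 + 0
Back-substitute:
1 = 34 − 11·3
1 = −11·37 + 12·34
1 = 12·145 − 47·37
1 = −47·1922 + 623·145
1 = 623·3989 − 1293·1922
1 = −1293·5911 + 1916·3989
1 = 1916·9900 − 3209·5911
So 5911·(-3209) ≡ 1 (mod 9900), hence d ≡ -3209 ≡ 6691 (mod 9900).

6691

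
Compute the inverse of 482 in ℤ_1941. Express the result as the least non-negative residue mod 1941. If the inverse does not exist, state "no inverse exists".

149

Apply the Euclidean algorithm to 1941 and 482:
1941 = 4×482 + 13
482 = 37×13 + 1
13 = 13×1 + 0
Since gcd(482, 1941) = 1, back-substitute to write 1 as a combination:
1 = 482 − 37·13
1 = −37·1941 + 149·482
So 482·149 ≡ 1 (mod 1941).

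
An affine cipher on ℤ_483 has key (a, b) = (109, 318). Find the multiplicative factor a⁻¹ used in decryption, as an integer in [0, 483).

Run Euclid on (483, 109):
483 = 4·109 + 47
109 = 2·47 + 15
47 = 3·15 + 2
15 = 7·2 + 1
2 = 2·1 + 0
Since gcd(109, 483) = 1, back-substitute to write 1 as a combination:
1 = 15 − 7·2
1 = −7·47 + 22·15
1 = 22·109 − 51·47
1 = −51·483 + 226·109
So 109·226 ≡ 1 (mod 483).

226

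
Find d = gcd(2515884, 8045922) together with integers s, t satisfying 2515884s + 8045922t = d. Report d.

6

Euclidean algorithm:
8045922 = 3×2515884 + 498270
2515884 = 5×498270 + 24534
498270 = 20×24534 + 7590
24534 = 3×7590 + 1764
7590 = 4×1764 + 534
1764 = 3×534 + 162
534 = 3×162 + 48
162 = 3×48 + 18
48 = 2×18 + 12
18 = 1×12 + 6
12 = 2×6 + 0
gcd(2515884, 8045922) = 6.
Working backward:
6 = 18 − 12
6 = −48 + 3·18
6 = 3·162 − 10·48
6 = −10·534 + 33·162
6 = 33·1764 − 109·534
6 = −109·7590 + 469·1764
6 = 469·24534 − 1516·7590
6 = −1516·498270 + 30789·24534
6 = 30789·2515884 − 155461·498270
6 = −155461·8045922 + 497172·2515884
So 6 = (-155461)·8045922 + (497172)·2515884.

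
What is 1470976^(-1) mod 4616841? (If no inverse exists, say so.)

715327

Extended Euclidean algorithm:
4616841 = 3*1470976 + 203913
1470976 = 7*203913 + 43585
203913 = 4*43585 + 29573
43585 = 1*29573 + 14012
29573 = 2*14012 + 1549
14012 = 9*1549 + 71
1549 = 21*71 + 58
71 = 1*58 + 13
58 = 4*13 + 6
13 = 2*6 + 1
6 = 6*1 + 0
gcd = 1, so the inverse exists. Back-substitute:
1 = 13 − 2·6
1 = −2·58 + 9·13
1 = 9·71 − 11·58
1 = −11·1549 + 240·71
1 = 240·14012 − 2171·1549
1 = −2171·29573 + 4582·14012
1 = 4582·43585 − 6753·29573
1 = −6753·203913 + 31594·43585
1 = 31594·1470976 − 227911·203913
1 = −227911·4616841 + 715327·1470976
So 1470976·715327 ≡ 1 (mod 4616841).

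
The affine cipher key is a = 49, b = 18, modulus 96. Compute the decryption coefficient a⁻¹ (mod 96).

49

Apply the Euclidean algorithm to 96 and 49:
96 = 1*49 + 47
49 = 1*47 + 2
47 = 23*2 + 1
2 = 2*1 + 0
gcd = 1, so the inverse exists. Back-substitute:
1 = 47 − 23·2
1 = −23·49 + 24·47
1 = 24·96 − 47·49
Hence 49⁻¹ ≡ -47 ≡ 49 (mod 96).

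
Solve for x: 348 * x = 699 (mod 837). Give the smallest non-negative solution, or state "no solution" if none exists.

First find gcd(348, 837):
837 = 2*348 + 141
348 = 2*141 + 66
141 = 2*66 + 9
66 = 7*9 + 3
9 = 3*3 + 0
gcd = 3 and 3 | 699, so solutions exist. Divide through by 3: 116x ≡ 233 (mod 279).
Now find 116⁻¹ mod 279:
279 = 2×116 + 47
116 = 2×47 + 22
47 = 2×22 + 3
22 = 7×3 + 1
3 = 3×1 + 0
Back-substitute:
1 = 22 − 7·3
1 = −7·47 + 15·22
1 = 15·116 − 37·47
1 = −37·279 + 89·116
So 116⁻¹ ≡ 89 (mod 279).
Then x ≡ 89·233 ≡ 91 (mod 279); the smallest non-negative solution is x = 91.

91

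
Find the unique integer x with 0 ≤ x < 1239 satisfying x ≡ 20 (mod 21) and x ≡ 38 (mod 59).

923

Write x = 20 + 21·k. Then 21·k ≡ 38 − 20 ≡ 18 (mod 59).
Need 21⁻¹ mod 59. Extended Euclid on (59, 21):
59 = 2·21 + 17
21 = 1·17 + 4
17 = 4·4 + 1
4 = 4·1 + 0
Back-substitute:
1 = 17 − 4·4
1 = −4·21 + 5·17
1 = 5·59 − 14·21
21⁻¹ ≡ 45 (mod 59), so k ≡ 45·18 ≡ 43 (mod 59).
x = 20 + 21·43 = 923.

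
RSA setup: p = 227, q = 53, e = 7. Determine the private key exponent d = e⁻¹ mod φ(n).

φ(n) = (p−1)(q−1) = 226·52 = 11752.
Need d with 7·d ≡ 1 (mod 11752). Apply the extended Euclidean algorithm:
11752 = 1678·7 + 6
7 = 1·6 + 1
6 = 6·1 + 0
Back-substitute:
1 = 7 − 6
1 = −11752 + 1679·7
So 7·1679 ≡ 1 (mod 11752), hence d = 1679.

1679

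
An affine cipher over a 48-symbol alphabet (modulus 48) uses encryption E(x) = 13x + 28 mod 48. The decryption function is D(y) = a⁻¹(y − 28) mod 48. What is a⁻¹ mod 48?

37

Run Euclid on (48, 13):
48 = 3×13 + 9
13 = 1×9 + 4
9 = 2×4 + 1
4 = 4×1 + 0
The gcd is 1. Working backward:
1 = 9 − 2·4
1 = −2·13 + 3·9
1 = 3·48 − 11·13
So 13·(-11) ≡ 1 (mod 48), and -11 ≡ 37 (mod 48).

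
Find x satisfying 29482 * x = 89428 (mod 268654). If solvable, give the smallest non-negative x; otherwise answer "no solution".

109617

First find gcd(29482, 268654):
268654 = 9×29482 + 3316
29482 = 8×3316 + 2954
3316 = 1×2954 + 362
2954 = 8×362 + 58
362 = 6×58 + 14
58 = 4×14 + 2
14 = 7×2 + 0
gcd = 2 and 2 | 89428, so solutions exist. Divide through by 2: 14741x ≡ 44714 (mod 134327).
Now find 14741⁻¹ mod 134327:
134327 = 9·14741 + 1658
14741 = 8·1658 + 1477
1658 = 1·1477 + 181
1477 = 8·181 + 29
181 = 6·29 + 7
29 = 4·7 + 1
7 = 7·1 + 0
Back-substitute:
1 = 29 − 4·7
1 = −4·181 + 25·29
1 = 25·1477 − 204·181
1 = −204·1658 + 229·1477
1 = 229·14741 − 2036·1658
1 = −2036·134327 + 18553·14741
So 14741⁻¹ ≡ 18553 (mod 134327).
Then x ≡ 18553·44714 ≡ 109617 (mod 134327); the smallest non-negative solution is x = 109617.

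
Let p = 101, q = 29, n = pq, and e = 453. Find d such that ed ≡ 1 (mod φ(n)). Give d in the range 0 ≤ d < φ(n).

717

φ(n) = (p−1)(q−1) = 100·28 = 2800.
Need d with 453·d ≡ 1 (mod 2800). Apply the extended Euclidean algorithm:
2800 = 6·453 + 82
453 = 5·82 + 43
82 = 1·43 + 39
43 = 1·39 + 4
39 = 9·4 + 3
4 = 1·3 + 1
3 = 3·1 + 0
Back-substitute:
1 = 4 − 3
1 = −39 + 10·4
1 = 10·43 − 11·39
1 = −11·82 + 21·43
1 = 21·453 − 116·82
1 = −116·2800 + 717·453
So 453·717 ≡ 1 (mod 2800), hence d = 717.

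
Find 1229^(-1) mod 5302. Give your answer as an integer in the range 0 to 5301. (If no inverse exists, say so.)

gcd(5302, 1229) by repeated division:
5302 = 4*1229 + 386
1229 = 3*386 + 71
386 = 5*71 + 31
71 = 2*31 + 9
31 = 3*9 + 4
9 = 2*4 + 1
4 = 4*1 + 0
Since gcd(1229, 5302) = 1, back-substitute to write 1 as a combination:
1 = 9 − 2·4
1 = −2·31 + 7·9
1 = 7·71 − 16·31
1 = −16·386 + 87·71
1 = 87·1229 − 277·386
1 = −277·5302 + 1195·1229
So 1229·1195 ≡ 1 (mod 5302).

1195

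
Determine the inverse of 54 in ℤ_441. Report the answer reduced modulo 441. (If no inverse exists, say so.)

no inverse exists

Euclidean algorithm on 441, 54:
441 = 8·54 + 9
54 = 6·9 + 0
Since gcd = 9 > 1, 54 is not a unit mod 441.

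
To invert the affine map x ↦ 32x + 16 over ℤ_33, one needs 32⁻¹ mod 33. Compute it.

32

gcd(33, 32) by repeated division:
33 = 1·32 + 1
32 = 32·1 + 0
gcd = 1, so the inverse exists. Back-substitute:
1 = 33 − 32
Hence 32⁻¹ ≡ -1 ≡ 32 (mod 33).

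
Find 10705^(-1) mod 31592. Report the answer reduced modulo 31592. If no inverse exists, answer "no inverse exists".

Extended Euclidean algorithm:
31592 = 2·10705 + 10182
10705 = 1·10182 + 523
10182 = 19·523 + 245
523 = 2·245 + 33
245 = 7·33 + 14
33 = 2·14 + 5
14 = 2·5 + 4
5 = 1·4 + 1
4 = 4·1 + 0
The gcd is 1. Working backward:
1 = 5 − 4
1 = −14 + 3·5
1 = 3·33 − 7·14
1 = −7·245 + 52·33
1 = 52·523 − 111·245
1 = −111·10182 + 2161·523
1 = 2161·10705 − 2272·10182
1 = −2272·31592 + 6705·10705
So 10705·6705 ≡ 1 (mod 31592).

6705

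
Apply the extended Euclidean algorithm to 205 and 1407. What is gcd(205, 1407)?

Euclidean algorithm:
1407 = 6×205 + 177
205 = 1×177 + 28
177 = 6×28 + 9
28 = 3×9 + 1
9 = 9×1 + 0
gcd(205, 1407) = 1.
Back-substituting:
1 = 28 − 3·9
1 = −3·177 + 19·28
1 = 19·205 − 22·177
1 = −22·1407 + 151·205
So 1 = (-22)·1407 + (151)·205.

1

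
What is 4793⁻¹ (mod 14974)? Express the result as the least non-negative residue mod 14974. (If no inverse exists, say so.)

Run Euclid on (14974, 4793):
14974 = 3×4793 + 595
4793 = 8×595 + 33
595 = 18×33 + 1
33 = 33×1 + 0
Since gcd(4793, 14974) = 1, back-substitute to write 1 as a combination:
1 = 595 − 18·33
1 = −18·4793 + 145·595
1 = 145·14974 − 453·4793
So 4793·(-453) ≡ 1 (mod 14974), and -453 ≡ 14521 (mod 14974).

14521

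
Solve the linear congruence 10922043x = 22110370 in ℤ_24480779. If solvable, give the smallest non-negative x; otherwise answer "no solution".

17321710

First find gcd(10922043, 24480779):
24480779 = 2·10922043 + 2636693
10922043 = 4·2636693 + 375271
2636693 = 7·375271 + 9796
375271 = 38·9796 + 3023
9796 = 3·3023 + 727
3023 = 4·727 + 115
727 = 6·115 + 37
115 = 3·37 + 4
37 = 9·4 + 1
4 = 4·1 + 0
gcd = 1, so a unique solution mod 24480779 exists.
Back-substitute for the Bézout coefficients:
1 = 37 − 9·4
1 = −9·115 + 28·37
1 = 28·727 − 177·115
1 = −177·3023 + 736·727
1 = 736·9796 − 2385·3023
1 = −2385·375271 + 91366·9796
1 = 91366·2636693 − 641947·375271
1 = −641947·10922043 + 2659154·2636693
1 = 2659154·24480779 − 5960255·10922043
So 10922043·(-5960255) ≡ 1 (mod 24480779), giving 10922043⁻¹ ≡ 18520524.
x ≡ 10922043⁻¹·22110370 ≡ 18520524·22110370 ≡ 17321710 (mod 24480779).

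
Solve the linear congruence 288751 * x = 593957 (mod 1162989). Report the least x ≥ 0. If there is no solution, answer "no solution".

664871

First find gcd(288751, 1162989):
1162989 = 4×288751 + 7985
288751 = 36×7985 + 1291
7985 = 6×1291 + 239
1291 = 5×239 + 96
239 = 2×96 + 47
96 = 2×47 + 2
47 = 23×2 + 1
2 = 2×1 + 0
gcd = 1, so a unique solution mod 1162989 exists.
Back-substitute for the Bézout coefficients:
1 = 47 − 23·2
1 = −23·96 + 47·47
1 = 47·239 − 117·96
1 = −117·1291 + 632·239
1 = 632·7985 − 3909·1291
1 = −3909·288751 + 141356·7985
1 = 141356·1162989 − 569333·288751
So 288751·(-569333) ≡ 1 (mod 1162989), giving 288751⁻¹ ≡ 593656.
x ≡ 288751⁻¹·593957 ≡ 593656·593957 ≡ 664871 (mod 1162989).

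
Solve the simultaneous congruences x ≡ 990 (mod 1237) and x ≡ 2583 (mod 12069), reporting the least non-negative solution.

Write x = 990 + 1237·k. Then 1237·k ≡ 2583 − 990 ≡ 1593 (mod 12069).
Need 1237⁻¹ mod 12069. Extended Euclid on (12069, 1237):
12069 = 9*1237 + 936
1237 = 1*936 + 301
936 = 3*301 + 33
301 = 9*33 + 4
33 = 8*4 + 1
4 = 4*1 + 0
Back-substitute:
1 = 33 − 8·4
1 = −8·301 + 73·33
1 = 73·936 − 227·301
1 = −227·1237 + 300·936
1 = 300·12069 − 2927·1237
1237⁻¹ ≡ 9142 (mod 12069), so k ≡ 9142·1593 ≡ 7992 (mod 12069).
x = 990 + 1237·7992 = 9887094.

9887094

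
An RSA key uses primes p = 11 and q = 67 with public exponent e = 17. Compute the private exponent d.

φ(n) = (p−1)(q−1) = 10·66 = 660.
Need d with 17·d ≡ 1 (mod 660). Apply the extended Euclidean algorithm:
660 = 38·17 + 14
17 = 1·14 + 3
14 = 4·3 + 2
3 = 1·2 + 1
2 = 2·1 + 0
Back-substitute:
1 = 3 − 2
1 = −14 + 5·3
1 = 5·17 − 6·14
1 = −6·660 + 233·17
So 17·233 ≡ 1 (mod 660), hence d = 233.

233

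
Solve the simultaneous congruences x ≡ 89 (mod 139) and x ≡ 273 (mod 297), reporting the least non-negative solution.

36507

Write x = 89 + 139·k. Then 139·k ≡ 273 − 89 ≡ 184 (mod 297).
Need 139⁻¹ mod 297. Extended Euclid on (297, 139):
297 = 2*139 + 19
139 = 7*19 + 6
19 = 3*6 + 1
6 = 6*1 + 0
Back-substitute:
1 = 19 − 3·6
1 = −3·139 + 22·19
1 = 22·297 − 47·139
139⁻¹ ≡ 250 (mod 297), so k ≡ 250·184 ≡ 262 (mod 297).
x = 89 + 139·262 = 36507.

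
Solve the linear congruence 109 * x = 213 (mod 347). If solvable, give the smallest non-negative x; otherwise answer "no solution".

263

First find gcd(109, 347):
347 = 3*109 + 20
109 = 5*20 + 9
20 = 2*9 + 2
9 = 4*2 + 1
2 = 2*1 + 0
gcd = 1, so a unique solution mod 347 exists.
Back-substitute for the Bézout coefficients:
1 = 9 − 4·2
1 = −4·20 + 9·9
1 = 9·109 − 49·20
1 = −49·347 + 156·109
So 109·(156) ≡ 1 (mod 347), giving 109⁻¹ ≡ 156.
x ≡ 109⁻¹·213 ≡ 156·213 ≡ 263 (mod 347).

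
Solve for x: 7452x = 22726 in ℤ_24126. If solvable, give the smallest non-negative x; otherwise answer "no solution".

no solution

gcd(7452, 24126):
24126 = 3·7452 + 1770
7452 = 4·1770 + 372
1770 = 4·372 + 282
372 = 1·282 + 90
282 = 3·90 + 12
90 = 7·12 + 6
12 = 2·6 + 0
gcd = 6, but 6 ∤ 22726, so the congruence has no solution.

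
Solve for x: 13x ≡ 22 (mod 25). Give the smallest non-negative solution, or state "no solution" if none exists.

19

First find gcd(13, 25):
25 = 1*13 + 12
13 = 1*12 + 1
12 = 12*1 + 0
gcd = 1, so a unique solution mod 25 exists.
Back-substitute for the Bézout coefficients:
1 = 13 − 12
1 = −25 + 2·13
So 13·(2) ≡ 1 (mod 25), giving 13⁻¹ ≡ 2.
x ≡ 13⁻¹·22 ≡ 2·22 ≡ 19 (mod 25).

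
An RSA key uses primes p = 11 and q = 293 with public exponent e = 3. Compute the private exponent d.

φ(n) = (p−1)(q−1) = 10·292 = 2920.
Need d with 3·d ≡ 1 (mod 2920). Apply the extended Euclidean algorithm:
2920 = 973·3 + 1
3 = 3·1 + 0
Back-substitute:
1 = 2920 − 973·3
So 3·(-973) ≡ 1 (mod 2920), hence d ≡ -973 ≡ 1947 (mod 2920).

1947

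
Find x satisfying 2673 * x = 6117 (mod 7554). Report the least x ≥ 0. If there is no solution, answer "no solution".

1599

First find gcd(2673, 7554):
7554 = 2*2673 + 2208
2673 = 1*2208 + 465
2208 = 4*465 + 348
465 = 1*348 + 117
348 = 2*117 + 114
117 = 1*114 + 3
114 = 38*3 + 0
gcd = 3 and 3 | 6117, so solutions exist. Divide through by 3: 891x ≡ 2039 (mod 2518).
Now find 891⁻¹ mod 2518:
2518 = 2·891 + 736
891 = 1·736 + 155
736 = 4·155 + 116
155 = 1·116 + 39
116 = 2·39 + 38
39 = 1·38 + 1
38 = 38·1 + 0
Back-substitute:
1 = 39 − 38
1 = −116 + 3·39
1 = 3·155 − 4·116
1 = −4·736 + 19·155
1 = 19·891 − 23·736
1 = −23·2518 + 65·891
So 891⁻¹ ≡ 65 (mod 2518).
Then x ≡ 65·2039 ≡ 1599 (mod 2518); the smallest non-negative solution is x = 1599.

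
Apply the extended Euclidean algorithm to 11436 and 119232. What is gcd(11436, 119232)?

12

Repeated division:
119232 = 10×11436 + 4872
11436 = 2×4872 + 1692
4872 = 2×1692 + 1488
1692 = 1×1488 + 204
1488 = 7×204 + 60
204 = 3×60 + 24
60 = 2×24 + 12
24 = 2×12 + 0
gcd(11436, 119232) = 12.
Back-substituting:
12 = 60 − 2·24
12 = −2·204 + 7·60
12 = 7·1488 − 51·204
12 = −51·1692 + 58·1488
12 = 58·4872 − 167·1692
12 = −167·11436 + 392·4872
12 = 392·119232 − 4087·11436
So 12 = (392)·119232 + (-4087)·11436.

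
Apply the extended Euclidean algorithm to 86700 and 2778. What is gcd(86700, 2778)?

Repeated division:
86700 = 31×2778 + 582
2778 = 4×582 + 450
582 = 1×450 + 132
450 = 3×132 + 54
132 = 2×54 + 24
54 = 2×24 + 6
24 = 4×6 + 0
gcd(86700, 2778) = 6.
Express as a combination:
6 = 54 − 2·24
6 = −2·132 + 5·54
6 = 5·450 − 17·132
6 = −17·582 + 22·450
6 = 22·2778 − 105·582
6 = −105·86700 + 3277·2778
So 6 = (-105)·86700 + (3277)·2778.

6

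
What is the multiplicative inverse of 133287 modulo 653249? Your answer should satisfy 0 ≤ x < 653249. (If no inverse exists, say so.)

Extended Euclidean algorithm:
653249 = 4·133287 + 120101
133287 = 1·120101 + 13186
120101 = 9·13186 + 1427
13186 = 9·1427 + 343
1427 = 4·343 + 55
343 = 6·55 + 13
55 = 4·13 + 3
13 = 4·3 + 1
3 = 3·1 + 0
The gcd is 1. Working backward:
1 = 13 − 4·3
1 = −4·55 + 17·13
1 = 17·343 − 106·55
1 = −106·1427 + 441·343
1 = 441·13186 − 4075·1427
1 = −4075·120101 + 37116·13186
1 = 37116·133287 − 41191·120101
1 = −41191·653249 + 201880·133287
So 133287·201880 ≡ 1 (mod 653249).

201880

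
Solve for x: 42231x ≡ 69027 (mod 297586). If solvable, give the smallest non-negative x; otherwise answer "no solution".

146205

First find gcd(42231, 297586):
297586 = 7×42231 + 1969
42231 = 21×1969 + 882
1969 = 2×882 + 205
882 = 4×205 + 62
205 = 3×62 + 19
62 = 3×19 + 5
19 = 3×5 + 4
5 = 1×4 + 1
4 = 4×1 + 0
gcd = 1, so a unique solution mod 297586 exists.
Back-substitute for the Bézout coefficients:
1 = 5 − 4
1 = −19 + 4·5
1 = 4·62 − 13·19
1 = −13·205 + 43·62
1 = 43·882 − 185·205
1 = −185·1969 + 413·882
1 = 413·42231 − 8858·1969
1 = −8858·297586 + 62419·42231
So 42231·(62419) ≡ 1 (mod 297586), giving 42231⁻¹ ≡ 62419.
x ≡ 42231⁻¹·69027 ≡ 62419·69027 ≡ 146205 (mod 297586).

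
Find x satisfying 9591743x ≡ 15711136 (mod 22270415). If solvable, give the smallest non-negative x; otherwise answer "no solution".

First find gcd(9591743, 22270415):
22270415 = 2*9591743 + 3086929
9591743 = 3*3086929 + 330956
3086929 = 9*330956 + 108325
330956 = 3*108325 + 5981
108325 = 18*5981 + 667
5981 = 8*667 + 645
667 = 1*645 + 22
645 = 29*22 + 7
22 = 3*7 + 1
7 = 7*1 + 0
gcd = 1, so a unique solution mod 22270415 exists.
Back-substitute for the Bézout coefficients:
1 = 22 − 3·7
1 = −3·645 + 88·22
1 = 88·667 − 91·645
1 = −91·5981 + 816·667
1 = 816·108325 − 14779·5981
1 = −14779·330956 + 45153·108325
1 = 45153·3086929 − 421156·330956
1 = −421156·9591743 + 1308621·3086929
1 = 1308621·22270415 − 3038398·9591743
So 9591743·(-3038398) ≡ 1 (mod 22270415), giving 9591743⁻¹ ≡ 19232017.
x ≡ 9591743⁻¹·15711136 ≡ 19232017·15711136 ≡ 17163617 (mod 22270415).

17163617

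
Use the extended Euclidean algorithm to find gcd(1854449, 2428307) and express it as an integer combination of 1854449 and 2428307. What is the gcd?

1

Repeated division:
2428307 = 1*1854449 + 573858
1854449 = 3*573858 + 132875
573858 = 4*132875 + 42358
132875 = 3*42358 + 5801
42358 = 7*5801 + 1751
5801 = 3*1751 + 548
1751 = 3*548 + 107
548 = 5*107 + 13
107 = 8*13 + 3
13 = 4*3 + 1
3 = 3*1 + 0
gcd(1854449, 2428307) = 1.
Express as a combination:
1 = 13 − 4·3
1 = −4·107 + 33·13
1 = 33·548 − 169·107
1 = −169·1751 + 540·548
1 = 540·5801 − 1789·1751
1 = −1789·42358 + 13063·5801
1 = 13063·132875 − 40978·42358
1 = −40978·573858 + 176975·132875
1 = 176975·1854449 − 571903·573858
1 = −571903·2428307 + 748878·1854449
So 1 = (-571903)·2428307 + (748878)·1854449.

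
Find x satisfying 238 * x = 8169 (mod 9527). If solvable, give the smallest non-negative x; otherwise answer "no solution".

955

First find gcd(238, 9527):
9527 = 40·238 + 7
238 = 34·7 + 0
gcd = 7 and 7 | 8169, so solutions exist. Divide through by 7: 34x ≡ 1167 (mod 1361).
Now find 34⁻¹ mod 1361:
1361 = 40*34 + 1
34 = 34*1 + 0
Back-substitute:
1 = 1361 − 40·34
So 34·(-40) ≡ 1 (mod 1361), i.e. 34⁻¹ ≡ 1321.
Then x ≡ 1321·1167 ≡ 955 (mod 1361); the smallest non-negative solution is x = 955.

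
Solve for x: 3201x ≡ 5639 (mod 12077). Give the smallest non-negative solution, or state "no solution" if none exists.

First find gcd(3201, 12077):
12077 = 3*3201 + 2474
3201 = 1*2474 + 727
2474 = 3*727 + 293
727 = 2*293 + 141
293 = 2*141 + 11
141 = 12*11 + 9
11 = 1*9 + 2
9 = 4*2 + 1
2 = 2*1 + 0
gcd = 1, so a unique solution mod 12077 exists.
Back-substitute for the Bézout coefficients:
1 = 9 − 4·2
1 = −4·11 + 5·9
1 = 5·141 − 64·11
1 = −64·293 + 133·141
1 = 133·727 − 330·293
1 = −330·2474 + 1123·727
1 = 1123·3201 − 1453·2474
1 = −1453·12077 + 5482·3201
So 3201·(5482) ≡ 1 (mod 12077), giving 3201⁻¹ ≡ 5482.
x ≡ 3201⁻¹·5639 ≡ 5482·5639 ≡ 7955 (mod 12077).

7955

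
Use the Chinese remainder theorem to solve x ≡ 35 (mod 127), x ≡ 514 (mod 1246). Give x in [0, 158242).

Write x = 35 + 127·k. Then 127·k ≡ 514 − 35 ≡ 479 (mod 1246).
Need 127⁻¹ mod 1246. Extended Euclid on (1246, 127):
1246 = 9·127 + 103
127 = 1·103 + 24
103 = 4·24 + 7
24 = 3·7 + 3
7 = 2·3 + 1
3 = 3·1 + 0
Back-substitute:
1 = 7 − 2·3
1 = −2·24 + 7·7
1 = 7·103 − 30·24
1 = −30·127 + 37·103
1 = 37·1246 − 363·127
127⁻¹ ≡ 883 (mod 1246), so k ≡ 883·479 ≡ 563 (mod 1246).
x = 35 + 127·563 = 71536.

71536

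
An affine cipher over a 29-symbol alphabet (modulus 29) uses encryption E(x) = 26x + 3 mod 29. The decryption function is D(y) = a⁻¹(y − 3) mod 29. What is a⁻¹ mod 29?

19

Run Euclid on (29, 26):
29 = 1*26 + 3
26 = 8*3 + 2
3 = 1*2 + 1
2 = 2*1 + 0
Since gcd(26, 29) = 1, back-substitute to write 1 as a combination:
1 = 3 − 2
1 = −26 + 9·3
1 = 9·29 − 10·26
Hence 26⁻¹ ≡ -10 ≡ 19 (mod 29).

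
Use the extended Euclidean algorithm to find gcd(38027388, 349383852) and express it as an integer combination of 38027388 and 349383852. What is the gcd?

Repeated division:
349383852 = 9·38027388 + 7137360
38027388 = 5·7137360 + 2340588
7137360 = 3·2340588 + 115596
2340588 = 20·115596 + 28668
115596 = 4·28668 + 924
28668 = 31·924 + 24
924 = 38·24 + 12
24 = 2·12 + 0
gcd(38027388, 349383852) = 12.
Express as a combination:
12 = 924 − 38·24
12 = −38·28668 + 1179·924
12 = 1179·115596 − 4754·28668
12 = −4754·2340588 + 96259·115596
12 = 96259·7137360 − 293531·2340588
12 = −293531·38027388 + 1563914·7137360
12 = 1563914·349383852 − 14368757·38027388
So 12 = (1563914)·349383852 + (-14368757)·38027388.

12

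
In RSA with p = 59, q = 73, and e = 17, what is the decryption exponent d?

737

φ(n) = (p−1)(q−1) = 58·72 = 4176.
Need d with 17·d ≡ 1 (mod 4176). Apply the extended Euclidean algorithm:
4176 = 245*17 + 11
17 = 1*11 + 6
11 = 1*6 + 5
6 = 1*5 + 1
5 = 5*1 + 0
Back-substitute:
1 = 6 − 5
1 = −11 + 2·6
1 = 2·17 − 3·11
1 = −3·4176 + 737·17
So 17·737 ≡ 1 (mod 4176), hence d = 737.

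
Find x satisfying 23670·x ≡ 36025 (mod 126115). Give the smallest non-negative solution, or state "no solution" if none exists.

23397

First find gcd(23670, 126115):
126115 = 5*23670 + 7765
23670 = 3*7765 + 375
7765 = 20*375 + 265
375 = 1*265 + 110
265 = 2*110 + 45
110 = 2*45 + 20
45 = 2*20 + 5
20 = 4*5 + 0
gcd = 5 and 5 | 36025, so solutions exist. Divide through by 5: 4734x ≡ 7205 (mod 25223).
Now find 4734⁻¹ mod 25223:
25223 = 5*4734 + 1553
4734 = 3*1553 + 75
1553 = 20*75 + 53
75 = 1*53 + 22
53 = 2*22 + 9
22 = 2*9 + 4
9 = 2*4 + 1
4 = 4*1 + 0
Back-substitute:
1 = 9 − 2·4
1 = −2·22 + 5·9
1 = 5·53 − 12·22
1 = −12·75 + 17·53
1 = 17·1553 − 352·75
1 = −352·4734 + 1073·1553
1 = 1073·25223 − 5717·4734
So 4734·(-5717) ≡ 1 (mod 25223), i.e. 4734⁻¹ ≡ 19506.
Then x ≡ 19506·7205 ≡ 23397 (mod 25223); the smallest non-negative solution is x = 23397.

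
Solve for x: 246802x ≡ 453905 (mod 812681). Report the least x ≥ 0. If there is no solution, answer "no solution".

341414

First find gcd(246802, 812681):
812681 = 3·246802 + 72275
246802 = 3·72275 + 29977
72275 = 2·29977 + 12321
29977 = 2·12321 + 5335
12321 = 2·5335 + 1651
5335 = 3·1651 + 382
1651 = 4·382 + 123
382 = 3·123 + 13
123 = 9·13 + 6
13 = 2·6 + 1
6 = 6·1 + 0
gcd = 1, so a unique solution mod 812681 exists.
Back-substitute for the Bézout coefficients:
1 = 13 − 2·6
1 = −2·123 + 19·13
1 = 19·382 − 59·123
1 = −59·1651 + 255·382
1 = 255·5335 − 824·1651
1 = −824·12321 + 1903·5335
1 = 1903·29977 − 4630·12321
1 = −4630·72275 + 11163·29977
1 = 11163·246802 − 38119·72275
1 = −38119·812681 + 125520·246802
So 246802·(125520) ≡ 1 (mod 812681), giving 246802⁻¹ ≡ 125520.
x ≡ 246802⁻¹·453905 ≡ 125520·453905 ≡ 341414 (mod 812681).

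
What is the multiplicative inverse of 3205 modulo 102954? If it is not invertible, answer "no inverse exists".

44683

Run Euclid on (102954, 3205):
102954 = 32×3205 + 394
3205 = 8×394 + 53
394 = 7×53 + 23
53 = 2×23 + 7
23 = 3×7 + 2
7 = 3×2 + 1
2 = 2×1 + 0
gcd = 1, so the inverse exists. Back-substitute:
1 = 7 − 3·2
1 = −3·23 + 10·7
1 = 10·53 − 23·23
1 = −23·394 + 171·53
1 = 171·3205 − 1391·394
1 = −1391·102954 + 44683·3205
So 3205·44683 ≡ 1 (mod 102954).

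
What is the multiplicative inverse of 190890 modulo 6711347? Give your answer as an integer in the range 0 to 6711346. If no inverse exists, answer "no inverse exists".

3289998

Extended Euclidean algorithm:
6711347 = 35×190890 + 30197
190890 = 6×30197 + 9708
30197 = 3×9708 + 1073
9708 = 9×1073 + 51
1073 = 21×51 + 2
51 = 25×2 + 1
2 = 2×1 + 0
Since gcd(190890, 6711347) = 1, back-substitute to write 1 as a combination:
1 = 51 − 25·2
1 = −25·1073 + 526·51
1 = 526·9708 − 4759·1073
1 = −4759·30197 + 14803·9708
1 = 14803·190890 − 93577·30197
1 = −93577·6711347 + 3289998·190890
So 190890·3289998 ≡ 1 (mod 6711347).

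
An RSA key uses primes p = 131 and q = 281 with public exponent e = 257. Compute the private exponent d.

30593

φ(n) = (p−1)(q−1) = 130·280 = 36400.
Need d with 257·d ≡ 1 (mod 36400). Apply the extended Euclidean algorithm:
36400 = 141*257 + 163
257 = 1*163 + 94
163 = 1*94 + 69
94 = 1*69 + 25
69 = 2*25 + 19
25 = 1*19 + 6
19 = 3*6 + 1
6 = 6*1 + 0
Back-substitute:
1 = 19 − 3·6
1 = −3·25 + 4·19
1 = 4·69 − 11·25
1 = −11·94 + 15·69
1 = 15·163 − 26·94
1 = −26·257 + 41·163
1 = 41·36400 − 5807·257
So 257·(-5807) ≡ 1 (mod 36400), hence d ≡ -5807 ≡ 30593 (mod 36400).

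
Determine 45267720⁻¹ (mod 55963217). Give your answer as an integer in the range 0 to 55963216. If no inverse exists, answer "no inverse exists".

29566691

Run Euclid on (55963217, 45267720):
55963217 = 1*45267720 + 10695497
45267720 = 4*10695497 + 2485732
10695497 = 4*2485732 + 752569
2485732 = 3*752569 + 228025
752569 = 3*228025 + 68494
228025 = 3*68494 + 22543
68494 = 3*22543 + 865
22543 = 26*865 + 53
865 = 16*53 + 17
53 = 3*17 + 2
17 = 8*2 + 1
2 = 2*1 + 0
The gcd is 1. Working backward:
1 = 17 − 8·2
1 = −8·53 + 25·17
1 = 25·865 − 408·53
1 = −408·22543 + 10633·865
1 = 10633·68494 − 32307·22543
1 = −32307·228025 + 107554·68494
1 = 107554·752569 − 354969·228025
1 = −354969·2485732 + 1172461·752569
1 = 1172461·10695497 − 5044813·2485732
1 = −5044813·45267720 + 21351713·10695497
1 = 21351713·55963217 − 26396526·45267720
So 45267720·(-26396526) ≡ 1 (mod 55963217), and -26396526 ≡ 29566691 (mod 55963217).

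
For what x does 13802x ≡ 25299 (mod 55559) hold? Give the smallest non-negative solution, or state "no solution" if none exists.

First find gcd(13802, 55559):
55559 = 4*13802 + 351
13802 = 39*351 + 113
351 = 3*113 + 12
113 = 9*12 + 5
12 = 2*5 + 2
5 = 2*2 + 1
2 = 2*1 + 0
gcd = 1, so a unique solution mod 55559 exists.
Back-substitute for the Bézout coefficients:
1 = 5 − 2·2
1 = −2·12 + 5·5
1 = 5·113 − 47·12
1 = −47·351 + 146·113
1 = 146·13802 − 5741·351
1 = −5741·55559 + 23110·13802
So 13802·(23110) ≡ 1 (mod 55559), giving 13802⁻¹ ≡ 23110.
x ≡ 13802⁻¹·25299 ≡ 23110·25299 ≡ 12533 (mod 55559).

12533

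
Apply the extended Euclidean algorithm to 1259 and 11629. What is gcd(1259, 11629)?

1

Repeated division:
11629 = 9*1259 + 298
1259 = 4*298 + 67
298 = 4*67 + 30
67 = 2*30 + 7
30 = 4*7 + 2
7 = 3*2 + 1
2 = 2*1 + 0
gcd(1259, 11629) = 1.
Express as a combination:
1 = 7 − 3·2
1 = −3·30 + 13·7
1 = 13·67 − 29·30
1 = −29·298 + 129·67
1 = 129·1259 − 545·298
1 = −545·11629 + 5034·1259
So 1 = (-545)·11629 + (5034)·1259.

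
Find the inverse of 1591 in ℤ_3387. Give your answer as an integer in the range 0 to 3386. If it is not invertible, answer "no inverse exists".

760

gcd(3387, 1591) by repeated division:
3387 = 2*1591 + 205
1591 = 7*205 + 156
205 = 1*156 + 49
156 = 3*49 + 9
49 = 5*9 + 4
9 = 2*4 + 1
4 = 4*1 + 0
Since gcd(1591, 3387) = 1, back-substitute to write 1 as a combination:
1 = 9 − 2·4
1 = −2·49 + 11·9
1 = 11·156 − 35·49
1 = −35·205 + 46·156
1 = 46·1591 − 357·205
1 = −357·3387 + 760·1591
So 1591·760 ≡ 1 (mod 3387).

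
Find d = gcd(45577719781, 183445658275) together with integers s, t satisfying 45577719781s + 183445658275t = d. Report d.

11

Euclidean algorithm:
183445658275 = 4×45577719781 + 1134779151
45577719781 = 40×1134779151 + 186553741
1134779151 = 6×186553741 + 15456705
186553741 = 12×15456705 + 1073281
15456705 = 14×1073281 + 430771
1073281 = 2×430771 + 211739
430771 = 2×211739 + 7293
211739 = 29×7293 + 242
7293 = 30×242 + 33
242 = 7×33 + 11
33 = 3×11 + 0
gcd(45577719781, 183445658275) = 11.
Working backward:
11 = 242 − 7·33
11 = −7·7293 + 211·242
11 = 211·211739 − 6126·7293
11 = −6126·430771 + 12463·211739
11 = 12463·1073281 − 31052·430771
11 = −31052·15456705 + 447191·1073281
11 = 447191·186553741 − 5397344·15456705
11 = −5397344·1134779151 + 32831255·186553741
11 = 32831255·45577719781 − 1318647544·1134779151
11 = −1318647544·183445658275 + 5307421431·45577719781
So 11 = (-1318647544)·183445658275 + (5307421431)·45577719781.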